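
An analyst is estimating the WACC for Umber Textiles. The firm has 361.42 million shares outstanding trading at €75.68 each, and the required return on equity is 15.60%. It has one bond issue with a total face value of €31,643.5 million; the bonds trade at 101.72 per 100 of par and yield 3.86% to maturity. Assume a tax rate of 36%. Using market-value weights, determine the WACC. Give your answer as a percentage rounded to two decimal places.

Market value of equity E = 75.68 × 361.42m = 27352.2656m. Market value of debt D = 31643.5m × 101.72/100 = 32187.7682m.
Total capital V = 27352.2656 + 32187.7682 = 59540.0338.
Equity: weight = 27352.2656/59540.0338 = 0.4594; cost = 15.6%.
Bonds outstanding: weight = 32187.7682/59540.0338 = 0.5406; after-tax cost = 3.86% × (1 − 36%) = 2.4704%.
WACC = 0.4594 × 15.6000% + 0.5406 × 2.4704% = 8.5020%.

8.50%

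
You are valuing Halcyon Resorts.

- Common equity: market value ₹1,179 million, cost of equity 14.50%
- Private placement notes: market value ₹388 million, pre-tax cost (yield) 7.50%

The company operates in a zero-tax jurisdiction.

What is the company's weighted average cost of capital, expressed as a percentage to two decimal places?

12.77%

Total capital V = 1179 + 388 = 1567.
Equity: weight = 1179/1567 = 0.7524; cost = 14.5%.
Private placement notes: weight = 388/1567 = 0.2476; after-tax cost = 7.5% × (1 − 0%) = 7.5000%.
WACC = 0.7524 × 14.5000% + 0.2476 × 7.5000% = 12.7668%.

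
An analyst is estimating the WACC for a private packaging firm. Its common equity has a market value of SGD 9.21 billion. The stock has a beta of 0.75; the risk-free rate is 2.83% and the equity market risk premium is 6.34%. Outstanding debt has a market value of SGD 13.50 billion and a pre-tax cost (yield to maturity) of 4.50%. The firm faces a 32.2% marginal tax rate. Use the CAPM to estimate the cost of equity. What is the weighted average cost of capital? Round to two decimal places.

4.89%

Cost of equity via CAPM: Re = 2.83% + 0.75 × 6.34% = 7.5850%.
Total capital V = 9.21 + 13.5 = 22.71.
Equity: weight = 9.21/22.71 = 0.4055; cost = 7.585%.
Debt: weight = 13.5/22.71 = 0.5945; after-tax cost = 4.5% × (1 − 32.2%) = 3.0510%.
WACC = 0.4055 × 7.5850% + 0.5945 × 3.0510% = 4.8898%.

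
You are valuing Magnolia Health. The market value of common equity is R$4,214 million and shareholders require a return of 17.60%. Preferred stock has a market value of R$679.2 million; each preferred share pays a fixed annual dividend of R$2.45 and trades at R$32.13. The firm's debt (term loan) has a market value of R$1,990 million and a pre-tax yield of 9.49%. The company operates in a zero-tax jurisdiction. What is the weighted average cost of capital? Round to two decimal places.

14.27%

Cost of preferred: Rp = 2.45 / 32.13 = 7.6253%.
Total capital V = 4214 + 679.2 + 1990 = 6883.2.
Equity: weight = 4214/6883.2 = 0.6122; cost = 17.6%.
Preferred: weight = 679.2/6883.2 = 0.0987; cost = 7.6253%.
Term loan: weight = 1990/6883.2 = 0.2891; after-tax cost = 9.49% × (1 − 0%) = 9.4900%.
WACC = 0.6122 × 17.6000% + 0.0987 × 7.6253% + 0.2891 × 9.4900% = 14.2711%.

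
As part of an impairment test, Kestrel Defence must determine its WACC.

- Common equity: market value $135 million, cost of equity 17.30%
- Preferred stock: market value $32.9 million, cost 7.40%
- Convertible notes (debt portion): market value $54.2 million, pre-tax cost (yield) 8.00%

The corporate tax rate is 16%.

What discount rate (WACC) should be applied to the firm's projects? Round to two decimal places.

13.25%

Total capital V = 135 + 32.9 + 54.2 = 222.1.
Equity: weight = 135/222.1 = 0.6078; cost = 17.3%.
Preferred: weight = 32.9/222.1 = 0.1481; cost = 7.4%.
Convertible notes (debt portion): weight = 54.2/222.1 = 0.2440; after-tax cost = 8% × (1 − 16%) = 6.7200%.
WACC = 0.6078 × 17.3000% + 0.1481 × 7.4000% + 0.2440 × 6.7200% = 13.2516%.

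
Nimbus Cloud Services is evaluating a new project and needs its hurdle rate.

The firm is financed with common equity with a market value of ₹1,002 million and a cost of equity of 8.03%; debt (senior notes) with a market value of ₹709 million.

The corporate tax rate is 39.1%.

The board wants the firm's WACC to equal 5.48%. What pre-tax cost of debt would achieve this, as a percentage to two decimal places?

Total capital V = 1002 + 709 = 1711.
Equity weight = 1002/1711 = 0.5856.
Senior notes weight = 709/1711 = 0.4144.
Equity contribution = 0.5856 × 8.03% = 4.7025%.
Remaining for debt = 5.48% − 4.7025% = 0.7775%.
Rd × (1 − 39.1%) × 0.4144 = 0.7775%  ⇒  Rd = 3.0808%.

3.08%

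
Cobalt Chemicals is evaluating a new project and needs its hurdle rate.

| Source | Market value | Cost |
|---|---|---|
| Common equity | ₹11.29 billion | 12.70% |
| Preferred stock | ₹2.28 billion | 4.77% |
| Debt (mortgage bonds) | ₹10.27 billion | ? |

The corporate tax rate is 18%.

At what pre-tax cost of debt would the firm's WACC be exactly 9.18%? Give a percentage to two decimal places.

Total capital V = 11.29 + 2.28 + 10.27 = 23.84.
Equity weight = 11.29/23.84 = 0.4736.
Preferred weight = 2.28/23.84 = 0.0956.
Mortgage bonds weight = 10.27/23.84 = 0.4308.
Equity contribution = 0.4736 × 12.7% = 6.0144%.
Preferred contribution = 0.0956 × 4.77% = 0.4562%.
Remaining for debt = 9.18% − 6.4706% = 2.7094%.
Rd × (1 − 18%) × 0.4308 = 2.7094%  ⇒  Rd = 7.6701%.

7.67%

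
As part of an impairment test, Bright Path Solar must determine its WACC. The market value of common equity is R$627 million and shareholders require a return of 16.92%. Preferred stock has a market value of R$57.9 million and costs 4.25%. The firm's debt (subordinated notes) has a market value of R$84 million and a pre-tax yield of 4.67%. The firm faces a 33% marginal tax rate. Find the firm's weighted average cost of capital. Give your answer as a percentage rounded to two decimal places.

14.46%

Total capital V = 627 + 57.9 + 84 = 768.9.
Equity: weight = 627/768.9 = 0.8155; cost = 16.92%.
Preferred: weight = 57.9/768.9 = 0.0753; cost = 4.25%.
Subordinated notes: weight = 84/768.9 = 0.1092; after-tax cost = 4.67% × (1 − 33%) = 3.1289%.
WACC = 0.8155 × 16.9200% + 0.0753 × 4.2500% + 0.1092 × 3.1289% = 14.4593%.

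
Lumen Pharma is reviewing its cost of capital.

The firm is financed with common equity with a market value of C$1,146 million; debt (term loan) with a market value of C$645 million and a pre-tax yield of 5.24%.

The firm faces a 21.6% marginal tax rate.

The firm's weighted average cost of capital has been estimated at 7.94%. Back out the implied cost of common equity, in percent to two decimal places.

Total capital V = 1146 + 645 = 1791.
Equity weight = 1146/1791 = 0.6399.
Term loan weight = 645/1791 = 0.3601.
Debt contribution = 0.3601 × 5.24% × (1 − 21.6%) = 1.4795%.
Required equity contribution = 7.94% − 1.4795% = 6.4605%.
Re = 6.4605% / 0.6399 = 10.0967%.

10.10%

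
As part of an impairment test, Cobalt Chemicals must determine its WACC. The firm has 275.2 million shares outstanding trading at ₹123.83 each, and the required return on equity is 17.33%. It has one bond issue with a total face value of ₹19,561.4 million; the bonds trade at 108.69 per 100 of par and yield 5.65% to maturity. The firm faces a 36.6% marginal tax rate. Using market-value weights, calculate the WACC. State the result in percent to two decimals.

Market value of equity E = 123.83 × 275.2m = 34078.016m. Market value of debt D = 19561.4m × 108.69/100 = 21261.28566m.
Total capital V = 34078.016 + 21261.28566 = 55339.30166.
Equity: weight = 34078.016/55339.30166 = 0.6158; cost = 17.33%.
Bonds outstanding: weight = 21261.28566/55339.30166 = 0.3842; after-tax cost = 5.65% × (1 − 36.6%) = 3.5821%.
WACC = 0.6158 × 17.3300% + 0.3842 × 3.5821% = 12.0481%.

12.05%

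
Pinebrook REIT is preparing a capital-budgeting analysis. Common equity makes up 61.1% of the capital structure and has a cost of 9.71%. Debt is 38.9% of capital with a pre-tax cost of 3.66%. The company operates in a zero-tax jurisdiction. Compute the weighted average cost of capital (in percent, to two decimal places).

7.36%

After-tax cost of debt = 3.66% × (1 − 0%) = 3.6600%.
WACC = 0.611 × 9.7100% + 0.389 × 3.6600% = 7.3566%.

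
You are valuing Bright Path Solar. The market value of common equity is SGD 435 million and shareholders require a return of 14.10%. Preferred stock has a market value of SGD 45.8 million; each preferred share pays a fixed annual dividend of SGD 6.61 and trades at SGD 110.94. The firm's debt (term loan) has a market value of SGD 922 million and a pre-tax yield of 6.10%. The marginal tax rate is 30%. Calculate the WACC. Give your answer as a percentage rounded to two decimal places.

Cost of preferred: Rp = 6.61 / 110.94 = 5.9582%.
Total capital V = 435 + 45.8 + 922 = 1402.8.
Equity: weight = 435/1402.8 = 0.3101; cost = 14.1%.
Preferred: weight = 45.8/1402.8 = 0.0326; cost = 5.9582%.
Term loan: weight = 922/1402.8 = 0.6573; after-tax cost = 6.1% × (1 − 30%) = 4.2700%.
WACC = 0.3101 × 14.1000% + 0.0326 × 5.9582% + 0.6573 × 4.2700% = 7.3733%.

7.37%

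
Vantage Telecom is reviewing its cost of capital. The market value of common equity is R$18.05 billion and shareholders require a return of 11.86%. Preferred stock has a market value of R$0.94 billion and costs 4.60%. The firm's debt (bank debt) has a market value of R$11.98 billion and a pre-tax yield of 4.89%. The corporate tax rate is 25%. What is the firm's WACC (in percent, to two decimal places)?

8.47%

Total capital V = 18.05 + 0.94 + 11.98 = 30.97.
Equity: weight = 18.05/30.97 = 0.5828; cost = 11.86%.
Preferred: weight = 0.94/30.97 = 0.0304; cost = 4.6%.
Bank debt: weight = 11.98/30.97 = 0.3868; after-tax cost = 4.89% × (1 − 25%) = 3.6675%.
WACC = 0.5828 × 11.8600% + 0.0304 × 4.6000% + 0.3868 × 3.6675% = 8.4706%.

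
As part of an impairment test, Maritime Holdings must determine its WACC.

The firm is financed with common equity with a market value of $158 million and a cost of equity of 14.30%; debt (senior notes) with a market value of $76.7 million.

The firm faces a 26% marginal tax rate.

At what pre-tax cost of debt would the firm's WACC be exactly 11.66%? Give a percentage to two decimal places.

8.41%

Total capital V = 158 + 76.7 = 234.7.
Equity weight = 158/234.7 = 0.6732.
Senior notes weight = 76.7/234.7 = 0.3268.
Equity contribution = 0.6732 × 14.3% = 9.6268%.
Remaining for debt = 11.66% − 9.6268% = 2.0332%.
Rd × (1 − 26%) × 0.3268 = 2.0332%  ⇒  Rd = 8.4077%.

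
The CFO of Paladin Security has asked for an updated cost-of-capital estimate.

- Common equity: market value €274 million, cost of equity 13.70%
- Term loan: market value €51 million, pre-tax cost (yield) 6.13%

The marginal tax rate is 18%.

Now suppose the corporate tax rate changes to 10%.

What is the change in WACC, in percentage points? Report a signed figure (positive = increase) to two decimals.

+0.08 pp

Current WACC:
Total capital V = 274 + 51 = 325.
Equity: weight = 274/325 = 0.8431; cost = 13.7%.
Term loan: weight = 51/325 = 0.1569; after-tax cost = 6.13% × (1 − 18%) = 5.0266%.
WACC = 0.8431 × 13.7000% + 0.1569 × 5.0266% = 12.3389%.
After the change:
Total capital V = 274 + 51 = 325.
Equity: weight = 274/325 = 0.8431; cost = 13.7%.
Term loan: weight = 51/325 = 0.1569; after-tax cost = 6.13% × (1 − 10%) = 5.5170%.
WACC = 0.8431 × 13.7000% + 0.1569 × 5.5170% = 12.4159%.
Change in WACC = 12.4159% − 12.3389% = 0.0770 pp.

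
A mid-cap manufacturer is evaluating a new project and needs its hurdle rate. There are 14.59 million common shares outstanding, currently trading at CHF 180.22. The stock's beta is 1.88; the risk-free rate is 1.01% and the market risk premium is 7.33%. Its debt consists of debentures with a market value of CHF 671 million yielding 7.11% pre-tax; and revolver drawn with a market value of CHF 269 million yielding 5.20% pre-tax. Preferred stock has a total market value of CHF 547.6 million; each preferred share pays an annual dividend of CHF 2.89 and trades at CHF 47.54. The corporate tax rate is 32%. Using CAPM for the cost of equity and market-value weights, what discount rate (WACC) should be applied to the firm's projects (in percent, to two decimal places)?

Cost of equity via CAPM: Re = 1.01% + 1.88 × 7.33% = 14.7904%.
Cost of preferred: Rp = 2.89 / 47.54 = 6.0791%.
Market value of equity E = 180.22 × 14.59m = 2629.4098m.
Total capital V = 2629.4098 + 547.6 + 671 + 269 = 4117.0098.
Equity: weight = 2629.4098/4117.0098 = 0.6387; cost = 14.7904%.
Preferred: weight = 547.6/4117.0098 = 0.1330; cost = 6.0791%.
Debentures: weight = 671/4117.0098 = 0.1630; after-tax cost = 7.11% × (1 − 32%) = 4.8348%.
Revolver drawn: weight = 269/4117.0098 = 0.0653; after-tax cost = 5.2% × (1 − 32%) = 3.5360%.
WACC = 0.6387 × 14.7904% + 0.1330 × 6.0791% + 0.1630 × 4.8348% + 0.0653 × 3.5360% = 11.2738%.

11.27%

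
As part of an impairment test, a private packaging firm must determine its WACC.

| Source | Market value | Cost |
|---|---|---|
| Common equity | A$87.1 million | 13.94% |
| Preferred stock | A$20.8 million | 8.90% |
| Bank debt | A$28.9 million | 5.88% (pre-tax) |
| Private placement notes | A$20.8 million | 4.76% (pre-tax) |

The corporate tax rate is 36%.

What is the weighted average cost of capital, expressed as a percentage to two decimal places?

Total capital V = 87.1 + 20.8 + 28.9 + 20.8 = 157.6.
Equity: weight = 87.1/157.6 = 0.5527; cost = 13.94%.
Preferred: weight = 20.8/157.6 = 0.1320; cost = 8.9%.
Bank debt: weight = 28.9/157.6 = 0.1834; after-tax cost = 5.88% × (1 − 36%) = 3.7632%.
Private placement notes: weight = 20.8/157.6 = 0.1320; after-tax cost = 4.76% × (1 − 36%) = 3.0464%.
WACC = 0.5527 × 13.9400% + 0.1320 × 8.9000% + 0.1834 × 3.7632% + 0.1320 × 3.0464% = 9.9709%.

9.97%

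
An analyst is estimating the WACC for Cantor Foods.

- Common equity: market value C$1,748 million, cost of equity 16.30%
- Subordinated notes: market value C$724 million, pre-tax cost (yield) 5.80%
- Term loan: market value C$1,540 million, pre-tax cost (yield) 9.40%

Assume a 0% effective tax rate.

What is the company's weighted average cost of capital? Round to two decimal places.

11.76%

Total capital V = 1748 + 724 + 1540 = 4012.
Equity: weight = 1748/4012 = 0.4357; cost = 16.3%.
Subordinated notes: weight = 724/4012 = 0.1805; after-tax cost = 5.8% × (1 − 0%) = 5.8000%.
Term loan: weight = 1540/4012 = 0.3838; after-tax cost = 9.4% × (1 − 0%) = 9.4000%.
WACC = 0.4357 × 16.3000% + 0.1805 × 5.8000% + 0.3838 × 9.4000% = 11.7566%.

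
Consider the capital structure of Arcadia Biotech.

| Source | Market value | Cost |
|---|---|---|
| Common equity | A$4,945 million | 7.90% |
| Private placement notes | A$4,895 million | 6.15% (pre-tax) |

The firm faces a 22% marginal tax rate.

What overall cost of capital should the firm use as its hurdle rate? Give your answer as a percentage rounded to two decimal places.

Total capital V = 4945 + 4895 = 9840.
Equity: weight = 4945/9840 = 0.5025; cost = 7.9%.
Private placement notes: weight = 4895/9840 = 0.4975; after-tax cost = 6.15% × (1 − 22%) = 4.7970%.
WACC = 0.5025 × 7.9000% + 0.4975 × 4.7970% = 6.3564%.

6.36%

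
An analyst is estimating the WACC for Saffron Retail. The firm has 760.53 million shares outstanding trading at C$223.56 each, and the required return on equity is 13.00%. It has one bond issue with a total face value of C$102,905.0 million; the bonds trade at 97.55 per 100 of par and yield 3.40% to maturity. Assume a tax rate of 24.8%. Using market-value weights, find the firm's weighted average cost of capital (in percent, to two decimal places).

Market value of equity E = 223.56 × 760.53m = 170024.0868m. Market value of debt D = 102905m × 97.55/100 = 100383.8275m.
Total capital V = 170024.0868 + 100383.8275 = 270407.9143.
Equity: weight = 170024.0868/270407.9143 = 0.6288; cost = 13%.
Bonds outstanding: weight = 100383.8275/270407.9143 = 0.3712; after-tax cost = 3.4% × (1 − 24.8%) = 2.5568%.
WACC = 0.6288 × 13.0000% + 0.3712 × 2.5568% = 9.1232%.

9.12%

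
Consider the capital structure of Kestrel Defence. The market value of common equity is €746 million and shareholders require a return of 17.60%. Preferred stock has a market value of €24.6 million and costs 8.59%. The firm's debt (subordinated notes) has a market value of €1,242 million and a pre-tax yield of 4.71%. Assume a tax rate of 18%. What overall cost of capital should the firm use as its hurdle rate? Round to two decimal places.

9.01%

Total capital V = 746 + 24.6 + 1242 = 2012.6.
Equity: weight = 746/2012.6 = 0.3707; cost = 17.6%.
Preferred: weight = 24.6/2012.6 = 0.0122; cost = 8.59%.
Subordinated notes: weight = 1242/2012.6 = 0.6171; after-tax cost = 4.71% × (1 − 18%) = 3.8622%.
WACC = 0.3707 × 17.6000% + 0.0122 × 8.5900% + 0.6171 × 3.8622% = 9.0121%.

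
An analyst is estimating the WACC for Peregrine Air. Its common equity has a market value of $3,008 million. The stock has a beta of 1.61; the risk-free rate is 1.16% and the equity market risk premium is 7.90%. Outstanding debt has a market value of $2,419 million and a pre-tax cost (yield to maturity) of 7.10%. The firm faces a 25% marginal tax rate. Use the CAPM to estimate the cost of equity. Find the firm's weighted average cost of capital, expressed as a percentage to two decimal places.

Cost of equity via CAPM: Re = 1.16% + 1.61 × 7.9% = 13.8790%.
Total capital V = 3008 + 2419 = 5427.
Equity: weight = 3008/5427 = 0.5543; cost = 13.879%.
Debt: weight = 2419/5427 = 0.4457; after-tax cost = 7.1% × (1 − 25%) = 5.3250%.
WACC = 0.5543 × 13.8790% + 0.4457 × 5.3250% = 10.0662%.

10.07%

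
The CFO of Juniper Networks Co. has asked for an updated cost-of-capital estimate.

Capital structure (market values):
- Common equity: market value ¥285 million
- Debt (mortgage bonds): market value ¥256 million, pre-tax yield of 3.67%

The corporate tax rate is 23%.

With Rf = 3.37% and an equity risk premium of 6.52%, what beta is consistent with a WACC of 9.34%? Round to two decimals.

Total capital V = 285 + 256 = 541.
Equity weight = 285/541 = 0.5268.
Mortgage bonds weight = 256/541 = 0.4732.
Debt contribution = 0.4732 × 3.67% × (1 − 23%) = 1.3372%.
Required equity contribution = 9.34% − 1.3372% = 8.0028%  ⇒  Re = 15.1913%.
CAPM: 15.1913% = 3.37% + β × 6.52%  ⇒  β = 1.8131.

1.81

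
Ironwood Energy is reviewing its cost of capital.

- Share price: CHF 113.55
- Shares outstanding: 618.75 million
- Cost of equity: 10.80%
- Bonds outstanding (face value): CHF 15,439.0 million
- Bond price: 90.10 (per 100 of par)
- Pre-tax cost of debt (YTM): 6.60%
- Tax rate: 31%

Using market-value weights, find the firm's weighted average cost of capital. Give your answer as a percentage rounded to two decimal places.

Market value of equity E = 113.55 × 618.75m = 70259.0625m. Market value of debt D = 15439m × 90.1/100 = 13910.539m.
Total capital V = 70259.0625 + 13910.539 = 84169.6015.
Equity: weight = 70259.0625/84169.6015 = 0.8347; cost = 10.8%.
Bonds outstanding: weight = 13910.539/84169.6015 = 0.1653; after-tax cost = 6.6% × (1 − 31%) = 4.5540%.
WACC = 0.8347 × 10.8000% + 0.1653 × 4.5540% = 9.7677%.

9.77%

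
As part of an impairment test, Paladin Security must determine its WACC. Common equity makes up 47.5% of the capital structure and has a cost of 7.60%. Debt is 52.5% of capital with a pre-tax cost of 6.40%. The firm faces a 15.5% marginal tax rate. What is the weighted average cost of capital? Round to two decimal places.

After-tax cost of debt = 6.4% × (1 − 15.5%) = 5.4080%.
WACC = 0.475 × 7.6000% + 0.525 × 5.4080% = 6.4492%.

6.45%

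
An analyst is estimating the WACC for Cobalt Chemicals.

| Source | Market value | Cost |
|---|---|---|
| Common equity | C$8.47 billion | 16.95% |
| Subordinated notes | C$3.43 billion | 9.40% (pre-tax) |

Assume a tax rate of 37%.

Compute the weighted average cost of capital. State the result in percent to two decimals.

Total capital V = 8.47 + 3.43 = 11.9.
Equity: weight = 8.47/11.9 = 0.7118; cost = 16.95%.
Subordinated notes: weight = 3.43/11.9 = 0.2882; after-tax cost = 9.4% × (1 − 37%) = 5.9220%.
WACC = 0.7118 × 16.9500% + 0.2882 × 5.9220% = 13.7713%.

13.77%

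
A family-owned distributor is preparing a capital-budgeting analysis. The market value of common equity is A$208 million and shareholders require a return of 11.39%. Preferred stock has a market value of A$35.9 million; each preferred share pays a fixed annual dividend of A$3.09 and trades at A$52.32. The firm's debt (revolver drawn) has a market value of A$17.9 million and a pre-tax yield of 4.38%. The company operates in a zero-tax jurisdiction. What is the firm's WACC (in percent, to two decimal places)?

Cost of preferred: Rp = 3.09 / 52.32 = 5.9060%.
Total capital V = 208 + 35.9 + 17.9 = 261.8.
Equity: weight = 208/261.8 = 0.7945; cost = 11.39%.
Preferred: weight = 35.9/261.8 = 0.1371; cost = 5.906%.
Revolver drawn: weight = 17.9/261.8 = 0.0684; after-tax cost = 4.38% × (1 − 0%) = 4.3800%.
WACC = 0.7945 × 11.3900% + 0.1371 × 5.9060% + 0.0684 × 4.3800% = 10.1587%.

10.16%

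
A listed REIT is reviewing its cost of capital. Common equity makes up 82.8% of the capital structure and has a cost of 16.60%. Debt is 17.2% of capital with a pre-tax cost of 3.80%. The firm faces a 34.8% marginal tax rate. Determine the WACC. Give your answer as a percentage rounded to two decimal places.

14.17%

After-tax cost of debt = 3.8% × (1 − 34.8%) = 2.4776%.
WACC = 0.828 × 16.6000% + 0.172 × 2.4776% = 14.1709%.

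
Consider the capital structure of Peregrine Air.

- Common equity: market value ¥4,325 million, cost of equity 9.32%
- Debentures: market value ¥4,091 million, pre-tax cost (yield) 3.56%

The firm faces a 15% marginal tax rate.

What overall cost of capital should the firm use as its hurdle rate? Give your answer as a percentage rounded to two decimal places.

6.26%

Total capital V = 4325 + 4091 = 8416.
Equity: weight = 4325/8416 = 0.5139; cost = 9.32%.
Debentures: weight = 4091/8416 = 0.4861; after-tax cost = 3.56% × (1 − 15%) = 3.0260%.
WACC = 0.5139 × 9.3200% + 0.4861 × 3.0260% = 6.2605%.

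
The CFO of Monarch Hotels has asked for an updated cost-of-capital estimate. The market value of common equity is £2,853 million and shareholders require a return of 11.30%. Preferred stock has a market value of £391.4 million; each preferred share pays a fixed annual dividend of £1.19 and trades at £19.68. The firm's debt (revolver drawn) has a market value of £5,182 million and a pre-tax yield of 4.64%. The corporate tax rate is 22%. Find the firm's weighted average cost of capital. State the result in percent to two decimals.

6.33%

Cost of preferred: Rp = 1.19 / 19.68 = 6.0467%.
Total capital V = 2853 + 391.4 + 5182 = 8426.4.
Equity: weight = 2853/8426.4 = 0.3386; cost = 11.3%.
Preferred: weight = 391.4/8426.4 = 0.0464; cost = 6.0467%.
Revolver drawn: weight = 5182/8426.4 = 0.6150; after-tax cost = 4.64% × (1 − 22%) = 3.6192%.
WACC = 0.3386 × 11.3000% + 0.0464 × 6.0467% + 0.6150 × 3.6192% = 6.3325%.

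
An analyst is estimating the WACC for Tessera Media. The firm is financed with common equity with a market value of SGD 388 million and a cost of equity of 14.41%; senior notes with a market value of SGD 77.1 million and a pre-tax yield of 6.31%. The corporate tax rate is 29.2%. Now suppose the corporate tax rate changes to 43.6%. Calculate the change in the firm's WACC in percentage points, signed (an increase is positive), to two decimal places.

Current WACC:
Total capital V = 388 + 77.1 = 465.1.
Equity: weight = 388/465.1 = 0.8342; cost = 14.41%.
Senior notes: weight = 77.1/465.1 = 0.1658; after-tax cost = 6.31% × (1 − 29.2%) = 4.4675%.
WACC = 0.8342 × 14.4100% + 0.1658 × 4.4675% = 12.7618%.
After the change:
Total capital V = 388 + 77.1 = 465.1.
Equity: weight = 388/465.1 = 0.8342; cost = 14.41%.
Senior notes: weight = 77.1/465.1 = 0.1658; after-tax cost = 6.31% × (1 − 43.6%) = 3.5588%.
WACC = 0.8342 × 14.4100% + 0.1658 × 3.5588% = 12.6112%.
Change in WACC = 12.6112% − 12.7618% = -0.1506 pp.

-0.15 pp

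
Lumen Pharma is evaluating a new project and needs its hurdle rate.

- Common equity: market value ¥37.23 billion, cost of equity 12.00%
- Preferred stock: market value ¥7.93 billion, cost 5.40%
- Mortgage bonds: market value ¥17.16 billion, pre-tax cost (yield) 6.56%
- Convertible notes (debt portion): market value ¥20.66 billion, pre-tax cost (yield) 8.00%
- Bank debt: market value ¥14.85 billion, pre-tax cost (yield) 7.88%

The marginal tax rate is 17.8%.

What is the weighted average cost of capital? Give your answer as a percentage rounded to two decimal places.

8.32%

Total capital V = 37.23 + 7.93 + 17.16 + 20.66 + 14.85 = 97.83.
Equity: weight = 37.23/97.83 = 0.3806; cost = 12%.
Preferred: weight = 7.93/97.83 = 0.0811; cost = 5.4%.
Mortgage bonds: weight = 17.16/97.83 = 0.1754; after-tax cost = 6.56% × (1 − 17.8%) = 5.3923%.
Convertible notes (debt portion): weight = 20.66/97.83 = 0.2112; after-tax cost = 8% × (1 − 17.8%) = 6.5760%.
Bank debt: weight = 14.85/97.83 = 0.1518; after-tax cost = 7.88% × (1 − 17.8%) = 6.4774%.
WACC = 0.3806 × 12.0000% + 0.0811 × 5.4000% + 0.1754 × 5.3923% + 0.2112 × 6.5760% + 0.1518 × 6.4774% = 8.3222%.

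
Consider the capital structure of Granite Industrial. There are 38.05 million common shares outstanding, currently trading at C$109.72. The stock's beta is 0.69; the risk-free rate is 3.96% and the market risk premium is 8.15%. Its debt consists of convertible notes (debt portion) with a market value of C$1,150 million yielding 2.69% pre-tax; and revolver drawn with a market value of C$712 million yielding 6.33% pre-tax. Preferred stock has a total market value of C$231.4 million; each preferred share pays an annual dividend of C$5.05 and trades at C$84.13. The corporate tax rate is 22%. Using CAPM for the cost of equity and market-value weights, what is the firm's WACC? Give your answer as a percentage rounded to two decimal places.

Cost of equity via CAPM: Re = 3.96% + 0.69 × 8.15% = 9.5835%.
Cost of preferred: Rp = 5.05 / 84.13 = 6.0026%.
Market value of equity E = 109.72 × 38.05m = 4174.846m.
Total capital V = 4174.846 + 231.4 + 1150 + 712 = 6268.246.
Equity: weight = 4174.846/6268.246 = 0.6660; cost = 9.5835%.
Preferred: weight = 231.4/6268.246 = 0.0369; cost = 6.0026%.
Convertible notes (debt portion): weight = 1150/6268.246 = 0.1835; after-tax cost = 2.69% × (1 − 22%) = 2.0982%.
Revolver drawn: weight = 712/6268.246 = 0.1136; after-tax cost = 6.33% × (1 − 22%) = 4.9374%.
WACC = 0.6660 × 9.5835% + 0.0369 × 6.0026% + 0.1835 × 2.0982% + 0.1136 × 4.9374% = 7.5503%.

7.55%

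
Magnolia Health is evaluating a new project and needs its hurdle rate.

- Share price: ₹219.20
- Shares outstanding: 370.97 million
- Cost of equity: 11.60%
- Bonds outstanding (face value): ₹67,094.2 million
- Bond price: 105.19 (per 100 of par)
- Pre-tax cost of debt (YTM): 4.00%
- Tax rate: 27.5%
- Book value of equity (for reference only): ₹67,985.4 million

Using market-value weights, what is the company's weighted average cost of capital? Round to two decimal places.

7.56%

Market value of equity E = 219.2 × 370.97m = 81316.624m. Market value of debt D = 67094.2m × 105.19/100 = 70576.38898m.
Total capital V = 81316.624 + 70576.38898 = 151893.01298.
Equity: weight = 81316.624/151893.01298 = 0.5354; cost = 11.6%.
Bonds outstanding: weight = 70576.38898/151893.01298 = 0.4646; after-tax cost = 4% × (1 − 27.5%) = 2.9000%.
WACC = 0.5354 × 11.6000% + 0.4646 × 2.9000% = 7.5576%.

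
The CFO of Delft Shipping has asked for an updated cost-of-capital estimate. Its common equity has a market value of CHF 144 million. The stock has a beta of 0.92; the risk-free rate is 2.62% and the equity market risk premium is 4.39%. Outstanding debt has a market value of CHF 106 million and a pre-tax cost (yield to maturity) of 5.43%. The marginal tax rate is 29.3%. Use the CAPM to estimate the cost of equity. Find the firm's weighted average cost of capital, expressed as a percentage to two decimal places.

5.46%

Cost of equity via CAPM: Re = 2.62% + 0.92 × 4.39% = 6.6588%.
Total capital V = 144 + 106 = 250.
Equity: weight = 144/250 = 0.5760; cost = 6.6588%.
Debt: weight = 106/250 = 0.4240; after-tax cost = 5.43% × (1 − 29.3%) = 3.8390%.
WACC = 0.5760 × 6.6588% + 0.4240 × 3.8390% = 5.4632%.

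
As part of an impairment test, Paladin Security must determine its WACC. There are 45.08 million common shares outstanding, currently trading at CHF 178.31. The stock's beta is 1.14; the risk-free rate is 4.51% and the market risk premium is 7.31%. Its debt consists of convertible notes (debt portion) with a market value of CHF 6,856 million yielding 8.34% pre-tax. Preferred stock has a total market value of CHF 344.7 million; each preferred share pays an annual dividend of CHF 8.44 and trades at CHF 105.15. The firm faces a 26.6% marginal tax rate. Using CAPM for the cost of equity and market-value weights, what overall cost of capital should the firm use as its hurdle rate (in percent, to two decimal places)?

Cost of equity via CAPM: Re = 4.51% + 1.14 × 7.31% = 12.8434%.
Cost of preferred: Rp = 8.44 / 105.15 = 8.0266%.
Market value of equity E = 178.31 × 45.08m = 8038.2148m.
Total capital V = 8038.2148 + 344.7 + 6856 = 15238.9148.
Equity: weight = 8038.2148/15238.9148 = 0.5275; cost = 12.8434%.
Preferred: weight = 344.7/15238.9148 = 0.0226; cost = 8.0266%.
Convertible notes (debt portion): weight = 6856/15238.9148 = 0.4499; after-tax cost = 8.34% × (1 − 26.6%) = 6.1216%.
WACC = 0.5275 × 12.8434% + 0.0226 × 8.0266% + 0.4499 × 6.1216% = 9.7103%.

9.71%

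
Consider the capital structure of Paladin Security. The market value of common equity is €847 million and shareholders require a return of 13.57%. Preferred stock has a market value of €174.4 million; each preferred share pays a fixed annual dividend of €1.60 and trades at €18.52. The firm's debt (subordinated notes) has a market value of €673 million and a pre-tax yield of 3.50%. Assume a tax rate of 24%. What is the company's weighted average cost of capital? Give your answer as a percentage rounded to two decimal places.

Cost of preferred: Rp = 1.6 / 18.52 = 8.6393%.
Total capital V = 847 + 174.4 + 673 = 1694.4.
Equity: weight = 847/1694.4 = 0.4999; cost = 13.57%.
Preferred: weight = 174.4/1694.4 = 0.1029; cost = 8.6393%.
Subordinated notes: weight = 673/1694.4 = 0.3972; after-tax cost = 3.5% × (1 − 24%) = 2.6600%.
WACC = 0.4999 × 13.5700% + 0.1029 × 8.6393% + 0.3972 × 2.6600% = 8.7291%.

8.73%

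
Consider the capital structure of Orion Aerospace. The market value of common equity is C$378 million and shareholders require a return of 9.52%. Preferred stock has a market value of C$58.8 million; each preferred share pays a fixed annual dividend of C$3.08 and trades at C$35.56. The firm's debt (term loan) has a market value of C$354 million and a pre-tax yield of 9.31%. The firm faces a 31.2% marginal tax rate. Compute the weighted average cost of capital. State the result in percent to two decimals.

8.06%

Cost of preferred: Rp = 3.08 / 35.56 = 8.6614%.
Total capital V = 378 + 58.8 + 354 = 790.8.
Equity: weight = 378/790.8 = 0.4780; cost = 9.52%.
Preferred: weight = 58.8/790.8 = 0.0744; cost = 8.6614%.
Term loan: weight = 354/790.8 = 0.4476; after-tax cost = 9.31% × (1 − 31.2%) = 6.4053%.
WACC = 0.4780 × 9.5200% + 0.0744 × 8.6614% + 0.4476 × 6.4053% = 8.0619%.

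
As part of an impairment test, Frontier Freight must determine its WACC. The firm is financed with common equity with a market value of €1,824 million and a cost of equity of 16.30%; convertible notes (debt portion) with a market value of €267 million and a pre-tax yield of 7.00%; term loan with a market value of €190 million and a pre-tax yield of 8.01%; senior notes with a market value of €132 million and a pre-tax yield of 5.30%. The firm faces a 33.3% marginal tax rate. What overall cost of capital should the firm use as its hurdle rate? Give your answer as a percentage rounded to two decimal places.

Total capital V = 1824 + 267 + 190 + 132 = 2413.
Equity: weight = 1824/2413 = 0.7559; cost = 16.3%.
Convertible notes (debt portion): weight = 267/2413 = 0.1107; after-tax cost = 7% × (1 − 33.3%) = 4.6690%.
Term loan: weight = 190/2413 = 0.0787; after-tax cost = 8.01% × (1 − 33.3%) = 5.3427%.
Senior notes: weight = 132/2413 = 0.0547; after-tax cost = 5.3% × (1 − 33.3%) = 3.5351%.
WACC = 0.7559 × 16.3000% + 0.1107 × 4.6690% + 0.0787 × 5.3427% + 0.0547 × 3.5351% = 13.4520%.

13.45%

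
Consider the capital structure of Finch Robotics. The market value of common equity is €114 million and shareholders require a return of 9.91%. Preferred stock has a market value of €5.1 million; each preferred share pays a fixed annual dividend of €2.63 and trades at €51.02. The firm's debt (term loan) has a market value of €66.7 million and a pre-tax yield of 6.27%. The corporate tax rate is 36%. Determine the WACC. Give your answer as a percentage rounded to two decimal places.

7.66%

Cost of preferred: Rp = 2.63 / 51.02 = 5.1548%.
Total capital V = 114 + 5.1 + 66.7 = 185.8.
Equity: weight = 114/185.8 = 0.6136; cost = 9.91%.
Preferred: weight = 5.1/185.8 = 0.0274; cost = 5.1548%.
Term loan: weight = 66.7/185.8 = 0.3590; after-tax cost = 6.27% × (1 − 36%) = 4.0128%.
WACC = 0.6136 × 9.9100% + 0.0274 × 5.1548% + 0.3590 × 4.0128% = 7.6625%.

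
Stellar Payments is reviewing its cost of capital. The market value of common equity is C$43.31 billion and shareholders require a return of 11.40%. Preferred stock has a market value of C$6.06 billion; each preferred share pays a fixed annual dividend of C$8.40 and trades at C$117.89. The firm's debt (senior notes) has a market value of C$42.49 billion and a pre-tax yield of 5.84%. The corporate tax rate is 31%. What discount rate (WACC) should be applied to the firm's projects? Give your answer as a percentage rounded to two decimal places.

7.71%

Cost of preferred: Rp = 8.4 / 117.89 = 7.1253%.
Total capital V = 43.31 + 6.06 + 42.49 = 91.86.
Equity: weight = 43.31/91.86 = 0.4715; cost = 11.4%.
Preferred: weight = 6.06/91.86 = 0.0660; cost = 7.1253%.
Senior notes: weight = 42.49/91.86 = 0.4626; after-tax cost = 5.84% × (1 − 31%) = 4.0296%.
WACC = 0.4715 × 11.4000% + 0.0660 × 7.1253% + 0.4626 × 4.0296% = 7.7088%.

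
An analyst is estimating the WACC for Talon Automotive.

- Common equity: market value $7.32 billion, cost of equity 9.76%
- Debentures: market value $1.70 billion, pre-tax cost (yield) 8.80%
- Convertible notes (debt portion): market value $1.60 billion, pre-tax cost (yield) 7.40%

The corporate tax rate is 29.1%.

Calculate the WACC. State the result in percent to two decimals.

8.52%

Total capital V = 7.32 + 1.7 + 1.6 = 10.62.
Equity: weight = 7.32/10.62 = 0.6893; cost = 9.76%.
Debentures: weight = 1.7/10.62 = 0.1601; after-tax cost = 8.8% × (1 − 29.1%) = 6.2392%.
Convertible notes (debt portion): weight = 1.6/10.62 = 0.1507; after-tax cost = 7.4% × (1 − 29.1%) = 5.2466%.
WACC = 0.6893 × 9.7600% + 0.1601 × 6.2392% + 0.1507 × 5.2466% = 8.5164%.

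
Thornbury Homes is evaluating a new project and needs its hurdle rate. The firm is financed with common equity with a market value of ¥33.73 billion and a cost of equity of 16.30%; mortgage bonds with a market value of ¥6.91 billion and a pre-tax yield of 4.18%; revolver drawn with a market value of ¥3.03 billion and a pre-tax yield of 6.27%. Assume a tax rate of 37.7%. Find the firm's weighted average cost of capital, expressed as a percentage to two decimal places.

Total capital V = 33.73 + 6.91 + 3.03 = 43.67.
Equity: weight = 33.73/43.67 = 0.7724; cost = 16.3%.
Mortgage bonds: weight = 6.91/43.67 = 0.1582; after-tax cost = 4.18% × (1 − 37.7%) = 2.6041%.
Revolver drawn: weight = 3.03/43.67 = 0.0694; after-tax cost = 6.27% × (1 − 37.7%) = 3.9062%.
WACC = 0.7724 × 16.3000% + 0.1582 × 2.6041% + 0.0694 × 3.9062% = 13.2729%.

13.27%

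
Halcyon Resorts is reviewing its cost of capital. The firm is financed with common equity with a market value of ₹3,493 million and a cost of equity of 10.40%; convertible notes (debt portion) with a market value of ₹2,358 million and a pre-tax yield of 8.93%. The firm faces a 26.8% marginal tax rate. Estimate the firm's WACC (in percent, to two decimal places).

8.84%

Total capital V = 3493 + 2358 = 5851.
Equity: weight = 3493/5851 = 0.5970; cost = 10.4%.
Convertible notes (debt portion): weight = 2358/5851 = 0.4030; after-tax cost = 8.93% × (1 − 26.8%) = 6.5368%.
WACC = 0.5970 × 10.4000% + 0.4030 × 6.5368% = 8.8431%.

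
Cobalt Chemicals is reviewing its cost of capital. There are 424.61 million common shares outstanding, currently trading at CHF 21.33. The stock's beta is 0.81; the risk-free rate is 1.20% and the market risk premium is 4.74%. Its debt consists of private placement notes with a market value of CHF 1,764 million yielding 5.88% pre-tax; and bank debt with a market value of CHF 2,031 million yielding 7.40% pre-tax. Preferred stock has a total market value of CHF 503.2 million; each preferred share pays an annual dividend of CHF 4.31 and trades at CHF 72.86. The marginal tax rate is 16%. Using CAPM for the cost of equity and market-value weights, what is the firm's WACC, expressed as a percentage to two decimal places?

5.24%

Cost of equity via CAPM: Re = 1.2% + 0.81 × 4.74% = 5.0394%.
Cost of preferred: Rp = 4.31 / 72.86 = 5.9155%.
Market value of equity E = 21.33 × 424.61m = 9056.9313m.
Total capital V = 9056.9313 + 503.2 + 1764 + 2031 = 13355.1313.
Equity: weight = 9056.9313/13355.1313 = 0.6782; cost = 5.0394%.
Preferred: weight = 503.2/13355.1313 = 0.0377; cost = 5.9155%.
Private placement notes: weight = 1764/13355.1313 = 0.1321; after-tax cost = 5.88% × (1 − 16%) = 4.9392%.
Bank debt: weight = 2031/13355.1313 = 0.1521; after-tax cost = 7.4% × (1 − 16%) = 6.2160%.
WACC = 0.6782 × 5.0394% + 0.0377 × 5.9155% + 0.1321 × 4.9392% + 0.1521 × 6.2160% = 5.2381%.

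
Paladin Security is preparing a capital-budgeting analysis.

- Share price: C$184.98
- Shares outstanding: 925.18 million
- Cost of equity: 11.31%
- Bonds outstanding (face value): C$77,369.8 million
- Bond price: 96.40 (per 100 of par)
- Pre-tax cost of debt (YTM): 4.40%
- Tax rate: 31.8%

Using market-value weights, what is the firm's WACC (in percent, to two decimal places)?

Market value of equity E = 184.98 × 925.18m = 171139.7964m. Market value of debt D = 77369.8m × 96.4/100 = 74584.4872m.
Total capital V = 171139.7964 + 74584.4872 = 245724.2836.
Equity: weight = 171139.7964/245724.2836 = 0.6965; cost = 11.31%.
Bonds outstanding: weight = 74584.4872/245724.2836 = 0.3035; after-tax cost = 4.4% × (1 − 31.8%) = 3.0008%.
WACC = 0.6965 × 11.3100% + 0.3035 × 3.0008% = 8.7879%.

8.79%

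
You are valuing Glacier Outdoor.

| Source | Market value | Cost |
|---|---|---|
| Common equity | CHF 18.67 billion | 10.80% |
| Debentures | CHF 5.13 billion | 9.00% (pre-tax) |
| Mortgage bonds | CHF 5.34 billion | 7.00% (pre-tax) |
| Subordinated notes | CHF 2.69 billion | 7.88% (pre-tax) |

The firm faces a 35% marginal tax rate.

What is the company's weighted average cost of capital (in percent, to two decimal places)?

Total capital V = 18.67 + 5.13 + 5.34 + 2.69 = 31.83.
Equity: weight = 18.67/31.83 = 0.5866; cost = 10.8%.
Debentures: weight = 5.13/31.83 = 0.1612; after-tax cost = 9% × (1 − 35%) = 5.8500%.
Mortgage bonds: weight = 5.34/31.83 = 0.1678; after-tax cost = 7% × (1 − 35%) = 4.5500%.
Subordinated notes: weight = 2.69/31.83 = 0.0845; after-tax cost = 7.88% × (1 − 35%) = 5.1220%.
WACC = 0.5866 × 10.8000% + 0.1612 × 5.8500% + 0.1678 × 4.5500% + 0.0845 × 5.1220% = 8.4738%.

8.47%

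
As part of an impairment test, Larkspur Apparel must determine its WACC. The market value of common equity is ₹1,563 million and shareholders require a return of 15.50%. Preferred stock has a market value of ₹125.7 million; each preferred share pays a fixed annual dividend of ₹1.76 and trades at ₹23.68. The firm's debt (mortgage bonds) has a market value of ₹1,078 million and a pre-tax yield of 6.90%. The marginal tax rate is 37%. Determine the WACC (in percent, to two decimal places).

10.79%

Cost of preferred: Rp = 1.76 / 23.68 = 7.4324%.
Total capital V = 1563 + 125.7 + 1078 = 2766.7.
Equity: weight = 1563/2766.7 = 0.5649; cost = 15.5%.
Preferred: weight = 125.7/2766.7 = 0.0454; cost = 7.4324%.
Mortgage bonds: weight = 1078/2766.7 = 0.3896; after-tax cost = 6.9% × (1 − 37%) = 4.3470%.
WACC = 0.5649 × 15.5000% + 0.0454 × 7.4324% + 0.3896 × 4.3470% = 10.7879%.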